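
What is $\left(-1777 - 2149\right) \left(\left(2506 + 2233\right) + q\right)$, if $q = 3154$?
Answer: $-30987918$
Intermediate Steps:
$\left(-1777 - 2149\right) \left(\left(2506 + 2233\right) + q\right) = \left(-1777 - 2149\right) \left(\left(2506 + 2233\right) + 3154\right) = - 3926 \left(4739 + 3154\right) = \left(-3926\right) 7893 = -30987918$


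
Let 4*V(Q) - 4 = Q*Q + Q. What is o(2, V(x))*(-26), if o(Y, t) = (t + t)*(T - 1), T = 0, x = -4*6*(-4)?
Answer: 121108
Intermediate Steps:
x = 96 (x = -24*(-4) = 96)
V(Q) = 1 + Q/4 + Q²/4 (V(Q) = 1 + (Q*Q + Q)/4 = 1 + (Q² + Q)/4 = 1 + (Q + Q²)/4 = 1 + (Q/4 + Q²/4) = 1 + Q/4 + Q²/4)
o(Y, t) = -2*t (o(Y, t) = (t + t)*(0 - 1) = (2*t)*(-1) = -2*t)
o(2, V(x))*(-26) = -2*(1 + (¼)*96 + (¼)*96²)*(-26) = -2*(1 + 24 + (¼)*9216)*(-26) = -2*(1 + 24 + 2304)*(-26) = -2*2329*(-26) = -4658*(-26) = 121108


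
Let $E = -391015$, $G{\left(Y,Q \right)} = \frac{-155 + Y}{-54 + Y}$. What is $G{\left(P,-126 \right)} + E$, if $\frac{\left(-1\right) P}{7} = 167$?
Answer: $- \frac{478210021}{1223} \approx -3.9101 \cdot 10^{5}$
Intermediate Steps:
$P = -1169$ ($P = \left(-7\right) 167 = -1169$)
$G{\left(Y,Q \right)} = \frac{-155 + Y}{-54 + Y}$
$G{\left(P,-126 \right)} + E = \frac{-155 - 1169}{-54 - 1169} - 391015 = \frac{1}{-1223} \left(-1324\right) - 391015 = \left(- \frac{1}{1223}\right) \left(-1324\right) - 391015 = \frac{1324}{1223} - 391015 = - \frac{478210021}{1223}$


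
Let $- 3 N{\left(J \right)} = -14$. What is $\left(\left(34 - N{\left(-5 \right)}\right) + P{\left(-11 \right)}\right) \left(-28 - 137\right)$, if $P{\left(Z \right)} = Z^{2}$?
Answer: $-24805$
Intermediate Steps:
$N{\left(J \right)} = \frac{14}{3}$ ($N{\left(J \right)} = \left(- \frac{1}{3}\right) \left(-14\right) = \frac{14}{3}$)
$\left(\left(34 - N{\left(-5 \right)}\right) + P{\left(-11 \right)}\right) \left(-28 - 137\right) = \left(\left(34 - \frac{14}{3}\right) + \left(-11\right)^{2}\right) \left(-28 - 137\right) = \left(\left(34 - \frac{14}{3}\right) + 121\right) \left(-28 - 137\right) = \left(\frac{88}{3} + 121\right) \left(-165\right) = \frac{451}{3} \left(-165\right) = -24805$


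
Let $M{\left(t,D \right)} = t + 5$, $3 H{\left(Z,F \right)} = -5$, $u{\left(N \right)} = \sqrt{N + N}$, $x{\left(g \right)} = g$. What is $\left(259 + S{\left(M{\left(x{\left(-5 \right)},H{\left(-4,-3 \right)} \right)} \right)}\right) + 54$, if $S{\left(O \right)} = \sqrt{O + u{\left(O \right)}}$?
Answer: $313$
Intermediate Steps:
$u{\left(N \right)} = \sqrt{2} \sqrt{N}$ ($u{\left(N \right)} = \sqrt{2 N} = \sqrt{2} \sqrt{N}$)
$H{\left(Z,F \right)} = - \frac{5}{3}$ ($H{\left(Z,F \right)} = \frac{1}{3} \left(-5\right) = - \frac{5}{3}$)
$M{\left(t,D \right)} = 5 + t$
$S{\left(O \right)} = \sqrt{O + \sqrt{2} \sqrt{O}}$
$\left(259 + S{\left(M{\left(x{\left(-5 \right)},H{\left(-4,-3 \right)} \right)} \right)}\right) + 54 = \left(259 + \sqrt{\left(5 - 5\right) + \sqrt{2} \sqrt{5 - 5}}\right) + 54 = \left(259 + \sqrt{0 + \sqrt{2} \sqrt{0}}\right) + 54 = \left(259 + \sqrt{0 + \sqrt{2} \cdot 0}\right) + 54 = \left(259 + \sqrt{0 + 0}\right) + 54 = \left(259 + \sqrt{0}\right) + 54 = \left(259 + 0\right) + 54 = 259 + 54 = 313$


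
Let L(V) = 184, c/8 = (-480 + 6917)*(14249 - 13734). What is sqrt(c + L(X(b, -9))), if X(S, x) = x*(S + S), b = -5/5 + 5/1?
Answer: 12*sqrt(184171) ≈ 5149.8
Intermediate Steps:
b = 4 (b = -5*1/5 + 5*1 = -1 + 5 = 4)
X(S, x) = 2*S*x (X(S, x) = x*(2*S) = 2*S*x)
c = 26520440 (c = 8*((-480 + 6917)*(14249 - 13734)) = 8*(6437*515) = 8*3315055 = 26520440)
sqrt(c + L(X(b, -9))) = sqrt(26520440 + 184) = sqrt(26520624) = 12*sqrt(184171)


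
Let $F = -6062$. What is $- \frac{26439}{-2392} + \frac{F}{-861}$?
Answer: $\frac{5323469}{294216} \approx 18.094$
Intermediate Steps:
$- \frac{26439}{-2392} + \frac{F}{-861} = - \frac{26439}{-2392} - \frac{6062}{-861} = \left(-26439\right) \left(- \frac{1}{2392}\right) - - \frac{866}{123} = \frac{26439}{2392} + \frac{866}{123} = \frac{5323469}{294216}$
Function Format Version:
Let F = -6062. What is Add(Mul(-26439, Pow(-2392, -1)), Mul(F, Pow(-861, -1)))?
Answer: Rational(5323469, 294216) ≈ 18.094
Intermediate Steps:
Add(Mul(-26439, Pow(-2392, -1)), Mul(F, Pow(-861, -1))) = Add(Mul(-26439, Pow(-2392, -1)), Mul(-6062, Pow(-861, -1))) = Add(Mul(-26439, Rational(-1, 2392)), Mul(-6062, Rational(-1, 861))) = Add(Rational(26439, 2392), Rational(866, 123)) = Rational(5323469, 294216)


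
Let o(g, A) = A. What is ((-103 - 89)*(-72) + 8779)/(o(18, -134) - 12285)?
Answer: -22603/12419 ≈ -1.8200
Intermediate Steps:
((-103 - 89)*(-72) + 8779)/(o(18, -134) - 12285) = ((-103 - 89)*(-72) + 8779)/(-134 - 12285) = (-192*(-72) + 8779)/(-12419) = (13824 + 8779)*(-1/12419) = 22603*(-1/12419) = -22603/12419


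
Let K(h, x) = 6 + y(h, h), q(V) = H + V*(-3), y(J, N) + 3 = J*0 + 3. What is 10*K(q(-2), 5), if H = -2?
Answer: 60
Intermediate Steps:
y(J, N) = 0 (y(J, N) = -3 + (J*0 + 3) = -3 + (0 + 3) = -3 + 3 = 0)
q(V) = -2 - 3*V (q(V) = -2 + V*(-3) = -2 - 3*V)
K(h, x) = 6 (K(h, x) = 6 + 0 = 6)
10*K(q(-2), 5) = 10*6 = 60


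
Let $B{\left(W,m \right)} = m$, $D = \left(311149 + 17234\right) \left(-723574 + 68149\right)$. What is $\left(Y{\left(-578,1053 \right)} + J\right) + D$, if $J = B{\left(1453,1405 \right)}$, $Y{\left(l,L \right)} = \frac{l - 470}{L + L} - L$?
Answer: $- \frac{226637640076943}{1053} \approx -2.1523 \cdot 10^{11}$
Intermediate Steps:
$D = -215230427775$ ($D = 328383 \left(-655425\right) = -215230427775$)
$Y{\left(l,L \right)} = - L + \frac{-470 + l}{2 L}$ ($Y{\left(l,L \right)} = \frac{-470 + l}{2 L} - L = - L + \frac{-470 + l}{2 L}$)
$J = 1405$
$\left(Y{\left(-578,1053 \right)} + J\right) + D = \left(\frac{-235 + \frac{1}{2} \left(-578\right) - 1053^{2}}{1053} + 1405\right) - 215230427775 = \left(\frac{-235 - 289 - 1108809}{1053} + 1405\right) - 215230427775 = \left(\frac{1}{1053} \left(-1109333\right) + 1405\right) - 215230427775 = \left(- \frac{1109333}{1053} + 1405\right) - 215230427775 = \frac{370132}{1053} - 215230427775 = - \frac{226637640076943}{1053}$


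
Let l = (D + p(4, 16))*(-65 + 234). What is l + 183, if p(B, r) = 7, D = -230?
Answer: -37504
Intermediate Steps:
l = -37687 (l = (-230 + 7)*(-65 + 234) = -223*169 = -37687)
l + 183 = -37687 + 183 = -37504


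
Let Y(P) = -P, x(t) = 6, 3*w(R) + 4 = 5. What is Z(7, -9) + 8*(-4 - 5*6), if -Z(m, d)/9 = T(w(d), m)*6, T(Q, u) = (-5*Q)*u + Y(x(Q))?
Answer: 682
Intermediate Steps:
w(R) = ⅓ (w(R) = -4/3 + (⅓)*5 = -4/3 + 5/3 = ⅓)
T(Q, u) = -6 - 5*Q*u (T(Q, u) = (-5*Q)*u - 1*6 = -5*Q*u - 6 = -6 - 5*Q*u)
Z(m, d) = 324 + 90*m (Z(m, d) = -9*(-6 - 5*⅓*m)*6 = -9*(-6 - 5*m/3)*6 = -9*(-36 - 10*m) = 324 + 90*m)
Z(7, -9) + 8*(-4 - 5*6) = (324 + 90*7) + 8*(-4 - 5*6) = (324 + 630) + 8*(-4 - 30) = 954 + 8*(-34) = 954 - 272 = 682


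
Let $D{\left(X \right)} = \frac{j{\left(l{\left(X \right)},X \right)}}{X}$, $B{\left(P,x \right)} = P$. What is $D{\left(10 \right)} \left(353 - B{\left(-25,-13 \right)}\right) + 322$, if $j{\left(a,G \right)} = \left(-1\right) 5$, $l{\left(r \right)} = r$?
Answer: $133$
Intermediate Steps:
$j{\left(a,G \right)} = -5$
$D{\left(X \right)} = - \frac{5}{X}$
$D{\left(10 \right)} \left(353 - B{\left(-25,-13 \right)}\right) + 322 = - \frac{5}{10} \left(353 - -25\right) + 322 = \left(-5\right) \frac{1}{10} \left(353 + 25\right) + 322 = \left(- \frac{1}{2}\right) 378 + 322 = -189 + 322 = 133$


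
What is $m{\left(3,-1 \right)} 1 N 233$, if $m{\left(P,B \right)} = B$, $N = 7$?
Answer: $-1631$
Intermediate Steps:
$m{\left(3,-1 \right)} 1 N 233 = \left(-1\right) 1 \cdot 7 \cdot 233 = \left(-1\right) 7 \cdot 233 = \left(-7\right) 233 = -1631$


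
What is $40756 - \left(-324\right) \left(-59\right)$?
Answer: $21640$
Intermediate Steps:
$40756 - \left(-324\right) \left(-59\right) = 40756 - 19116 = 21640$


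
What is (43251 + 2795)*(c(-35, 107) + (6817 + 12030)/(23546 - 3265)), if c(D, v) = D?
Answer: -31817233448/20281 ≈ -1.5688e+6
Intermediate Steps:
(43251 + 2795)*(c(-35, 107) + (6817 + 12030)/(23546 - 3265)) = (43251 + 2795)*(-35 + (6817 + 12030)/(23546 - 3265)) = 46046*(-35 + 18847/20281) = 46046*(-690988/20281) = -31817233448/20281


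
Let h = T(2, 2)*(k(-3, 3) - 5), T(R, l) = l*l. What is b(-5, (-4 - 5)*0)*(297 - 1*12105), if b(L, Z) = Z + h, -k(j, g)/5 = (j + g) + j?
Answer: -472320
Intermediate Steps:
k(j, g) = -10*j - 5*g (k(j, g) = -5*((j + g) + j) = -5*((g + j) + j) = -5*(g + 2*j) = -10*j - 5*g)
T(R, l) = l²
h = 40 (h = 2²*((-10*(-3) - 5*3) - 5) = 4*((30 - 15) - 5) = 4*(15 - 5) = 4*10 = 40)
b(L, Z) = 40 + Z (b(L, Z) = Z + 40 = 40 + Z)
b(-5, (-4 - 5)*0)*(297 - 1*12105) = (40 + (-4 - 5)*0)*(297 - 1*12105) = (40 - 9*0)*(297 - 12105) = (40 + 0)*(-11808) = 40*(-11808) = -472320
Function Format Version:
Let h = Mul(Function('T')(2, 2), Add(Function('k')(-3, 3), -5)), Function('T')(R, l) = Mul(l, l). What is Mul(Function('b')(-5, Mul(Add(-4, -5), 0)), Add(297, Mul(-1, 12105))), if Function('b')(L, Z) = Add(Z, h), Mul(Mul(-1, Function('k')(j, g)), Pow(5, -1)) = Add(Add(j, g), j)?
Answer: -472320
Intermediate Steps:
Function('k')(j, g) = Add(Mul(-10, j), Mul(-5, g)) (Function('k')(j, g) = Mul(-5, Add(Add(j, g), j)) = Mul(-5, Add(Add(g, j), j)) = Mul(-5, Add(g, Mul(2, j))) = Add(Mul(-10, j), Mul(-5, g)))
Function('T')(R, l) = Pow(l, 2)
h = 40 (h = Mul(Pow(2, 2), Add(Add(Mul(-10, -3), Mul(-5, 3)), -5)) = Mul(4, Add(Add(30, -15), -5)) = Mul(4, Add(15, -5)) = Mul(4, 10) = 40)
Function('b')(L, Z) = Add(40, Z) (Function('b')(L, Z) = Add(Z, 40) = Add(40, Z))
Mul(Function('b')(-5, Mul(Add(-4, -5), 0)), Add(297, Mul(-1, 12105))) = Mul(Add(40, Mul(Add(-4, -5), 0)), Add(297, Mul(-1, 12105))) = Mul(Add(40, Mul(-9, 0)), Add(297, -12105)) = Mul(Add(40, 0), -11808) = Mul(40, -11808) = -472320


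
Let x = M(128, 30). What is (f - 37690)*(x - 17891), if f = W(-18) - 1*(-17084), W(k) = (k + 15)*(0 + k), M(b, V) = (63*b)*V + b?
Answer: -4606874664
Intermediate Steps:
M(b, V) = b + 63*V*b (M(b, V) = 63*V*b + b = b + 63*V*b)
x = 242048 (x = 128*(1 + 63*30) = 128*(1 + 1890) = 128*1891 = 242048)
W(k) = k*(15 + k) (W(k) = (15 + k)*k = k*(15 + k))
f = 17138 (f = -18*(15 - 18) - 1*(-17084) = -18*(-3) + 17084 = 54 + 17084 = 17138)
(f - 37690)*(x - 17891) = (17138 - 37690)*(242048 - 17891) = -20552*224157 = -4606874664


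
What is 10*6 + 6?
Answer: 66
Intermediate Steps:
10*6 + 6 = 60 + 6 = 66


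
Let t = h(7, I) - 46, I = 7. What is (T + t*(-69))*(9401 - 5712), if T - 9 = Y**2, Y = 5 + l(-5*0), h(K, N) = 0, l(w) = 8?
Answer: 12365528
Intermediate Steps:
t = -46 (t = 0 - 46 = -46)
Y = 13 (Y = 5 + 8 = 13)
T = 178 (T = 9 + 13**2 = 9 + 169 = 178)
(T + t*(-69))*(9401 - 5712) = (178 - 46*(-69))*(9401 - 5712) = (178 + 3174)*3689 = 3352*3689 = 12365528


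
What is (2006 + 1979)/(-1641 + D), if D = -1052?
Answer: -3985/2693 ≈ -1.4798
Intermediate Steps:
(2006 + 1979)/(-1641 + D) = (2006 + 1979)/(-1641 - 1052) = 3985/(-2693) = 3985*(-1/2693) = -3985/2693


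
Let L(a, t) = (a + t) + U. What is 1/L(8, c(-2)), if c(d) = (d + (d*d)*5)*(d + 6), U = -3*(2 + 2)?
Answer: 1/68 ≈ 0.014706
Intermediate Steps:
U = -12 (U = -3*4 = -12)
c(d) = (6 + d)*(d + 5*d²) (c(d) = (d + d²*5)*(6 + d) = (d + 5*d²)*(6 + d) = (6 + d)*(d + 5*d²))
L(a, t) = -12 + a + t (L(a, t) = (a + t) - 12 = -12 + a + t)
1/L(8, c(-2)) = 1/(-12 + 8 - 2*(6 + 5*(-2)² + 31*(-2))) = 1/(-12 + 8 - 2*(6 + 5*4 - 62)) = 1/(-12 + 8 - 2*(6 + 20 - 62)) = 1/(-12 + 8 - 2*(-36)) = 1/(-12 + 8 + 72) = 1/68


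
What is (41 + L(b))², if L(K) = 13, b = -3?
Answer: 2916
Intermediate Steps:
(41 + L(b))² = (41 + 13)² = 54² = 2916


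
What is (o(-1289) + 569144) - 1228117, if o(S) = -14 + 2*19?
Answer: -658949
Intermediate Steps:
o(S) = 24 (o(S) = -14 + 38 = 24)
(o(-1289) + 569144) - 1228117 = (24 + 569144) - 1228117 = 569168 - 1228117 = -658949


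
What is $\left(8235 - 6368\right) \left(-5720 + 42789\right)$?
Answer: $69207823$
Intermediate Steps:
$\left(8235 - 6368\right) \left(-5720 + 42789\right) = \left(8235 - 6368\right) 37069 = 1867 \cdot 37069 = 69207823$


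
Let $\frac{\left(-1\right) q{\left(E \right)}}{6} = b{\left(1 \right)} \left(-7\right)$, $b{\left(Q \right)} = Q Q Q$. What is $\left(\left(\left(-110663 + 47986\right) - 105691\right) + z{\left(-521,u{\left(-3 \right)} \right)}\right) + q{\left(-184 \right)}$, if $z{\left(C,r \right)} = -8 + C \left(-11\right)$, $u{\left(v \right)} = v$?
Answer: $-162603$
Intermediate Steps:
$b{\left(Q \right)} = Q^{3}$ ($b{\left(Q \right)} = Q^{2} Q = Q^{3}$)
$z{\left(C,r \right)} = -8 - 11 C$
$q{\left(E \right)} = 42$ ($q{\left(E \right)} = - 6 \cdot 1^{3} \left(-7\right) = - 6 \cdot 1 \left(-7\right) = \left(-6\right) \left(-7\right) = 42$)
$\left(\left(\left(-110663 + 47986\right) - 105691\right) + z{\left(-521,u{\left(-3 \right)} \right)}\right) + q{\left(-184 \right)} = \left(\left(\left(-110663 + 47986\right) - 105691\right) - -5723\right) + 42 = \left(\left(-62677 - 105691\right) + \left(-8 + 5731\right)\right) + 42 = \left(-168368 + 5723\right) + 42 = -162645 + 42 = -162603$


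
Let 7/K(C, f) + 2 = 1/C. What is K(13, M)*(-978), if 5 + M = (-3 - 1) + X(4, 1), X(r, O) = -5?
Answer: 88998/25 ≈ 3559.9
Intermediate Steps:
M = -14 (M = -5 + ((-3 - 1) - 5) = -5 + (-4 - 5) = -5 - 9 = -14)
K(C, f) = 7/(-2 + 1/C)
K(13, M)*(-978) = -7*13/(-1 + 2*13)*(-978) = -7*13/(-1 + 26)*(-978) = -7*13/25*(-978) = -7*13*1/25*(-978) = -91/25*(-978) = 88998/25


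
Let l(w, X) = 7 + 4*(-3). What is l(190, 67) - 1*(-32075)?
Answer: 32070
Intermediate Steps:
l(w, X) = -5 (l(w, X) = 7 - 12 = -5)
l(190, 67) - 1*(-32075) = -5 - 1*(-32075) = -5 + 32075 = 32070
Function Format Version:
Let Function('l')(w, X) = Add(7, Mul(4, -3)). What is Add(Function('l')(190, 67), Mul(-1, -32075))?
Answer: 32070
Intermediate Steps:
Function('l')(w, X) = -5 (Function('l')(w, X) = Add(7, -12) = -5)
Add(Function('l')(190, 67), Mul(-1, -32075)) = Add(-5, Mul(-1, -32075)) = Add(-5, 32075) = 32070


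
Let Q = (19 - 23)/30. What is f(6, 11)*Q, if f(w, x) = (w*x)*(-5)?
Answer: 44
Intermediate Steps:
Q = -2/15 (Q = -4*1/30 = -2/15 ≈ -0.13333)
f(w, x) = -5*w*x
f(6, 11)*Q = -5*6*11*(-2/15) = -330*(-2/15) = 44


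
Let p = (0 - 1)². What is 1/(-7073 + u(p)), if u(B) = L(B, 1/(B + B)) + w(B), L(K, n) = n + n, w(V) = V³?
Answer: -1/7071 ≈ -0.00014142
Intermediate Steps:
p = 1 (p = (-1)² = 1)
L(K, n) = 2*n
u(B) = 1/B + B³ (u(B) = 2/(B + B) + B³ = 2/((2*B)) + B³ = 2*(1/(2*B)) + B³ = 1/B + B³)
1/(-7073 + u(p)) = 1/(-7073 + (1 + 1⁴)/1) = 1/(-7073 + 1*(1 + 1)) = 1/(-7073 + 1*2) = 1/(-7073 + 2) = 1/(-7071) = -1/7071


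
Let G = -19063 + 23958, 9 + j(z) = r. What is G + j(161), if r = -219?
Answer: 4667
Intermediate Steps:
j(z) = -228 (j(z) = -9 - 219 = -228)
G = 4895
G + j(161) = 4895 - 228 = 4667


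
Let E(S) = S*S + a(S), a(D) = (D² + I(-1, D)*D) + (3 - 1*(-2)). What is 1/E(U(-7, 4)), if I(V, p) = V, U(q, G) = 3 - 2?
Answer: ⅙ ≈ 0.16667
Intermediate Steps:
U(q, G) = 1
a(D) = 5 + D² - D (a(D) = (D² - D) + (3 - 1*(-2)) = (D² - D) + (3 + 2) = (D² - D) + 5 = 5 + D² - D)
E(S) = 5 - S + 2*S² (E(S) = S*S + (5 + S² - S) = S² + (5 + S² - S) = 5 - S + 2*S²)
1/E(U(-7, 4)) = 1/(5 - 1*1 + 2*1²) = 1/(5 - 1 + 2*1) = 1/(5 - 1 + 2) = 1/6 = ⅙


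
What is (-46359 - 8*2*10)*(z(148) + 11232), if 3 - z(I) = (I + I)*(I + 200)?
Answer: 4269188187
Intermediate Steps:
z(I) = 3 - 2*I*(200 + I) (z(I) = 3 - (I + I)*(I + 200) = 3 - 2*I*(200 + I))
(-46359 - 8*2*10)*(z(148) + 11232) = (-46359 - 8*2*10)*((3 - 400*148 - 2*148**2) + 11232) = (-46359 - 16*10)*((3 - 59200 - 2*21904) + 11232) = (-46359 - 160)*((3 - 59200 - 43808) + 11232) = -46519*(-103005 + 11232) = -46519*(-91773) = 4269188187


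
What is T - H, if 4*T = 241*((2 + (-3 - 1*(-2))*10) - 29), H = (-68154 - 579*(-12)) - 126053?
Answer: 740119/4 ≈ 1.8503e+5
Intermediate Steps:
H = -187259 (H = (-68154 + 6948) - 126053 = -61206 - 126053 = -187259)
T = -8917/4 (T = (241*((2 + (-3 - 1*(-2))*10) - 29))/4 = (241*((2 + (-3 + 2)*10) - 29))/4 = (241*((2 - 1*10) - 29))/4 = (241*((2 - 10) - 29))/4 = (241*(-8 - 29))/4 = (241*(-37))/4 = (¼)*(-8917) = -8917/4 ≈ -2229.3)
T - H = -8917/4 - 1*(-187259) = -8917/4 + 187259 = 740119/4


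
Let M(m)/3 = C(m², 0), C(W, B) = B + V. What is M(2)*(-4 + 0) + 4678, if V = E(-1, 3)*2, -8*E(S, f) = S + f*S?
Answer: 4666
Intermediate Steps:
E(S, f) = -S/8 - S*f/8 (E(S, f) = -(S + f*S)/8 = -(S + S*f)/8 = -S/8 - S*f/8)
V = 1 (V = -⅛*(-1)*(1 + 3)*2 = -⅛*(-1)*4*2 = (½)*2 = 1)
C(W, B) = 1 + B (C(W, B) = B + 1 = 1 + B)
M(m) = 3 (M(m) = 3*(1 + 0) = 3*1 = 3)
M(2)*(-4 + 0) + 4678 = 3*(-4 + 0) + 4678 = 3*(-4) + 4678 = -12 + 4678 = 4666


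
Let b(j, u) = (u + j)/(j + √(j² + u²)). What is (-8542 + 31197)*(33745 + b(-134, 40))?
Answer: 61145169881/80 - 212957*√4889/80 ≈ 7.6413e+8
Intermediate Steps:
b(j, u) = (j + u)/(j + √(j² + u²))
(-8542 + 31197)*(33745 + b(-134, 40)) = (-8542 + 31197)*(33745 + (-134 + 40)/(-134 + √((-134)² + 40²))) = 22655*(33745 - 94/(-134 + √(17956 + 1600))) = 22655*(33745 - 94/(-134 + √19556)) = 22655*(33745 - 94/(-134 + 2*√4889)) = 764492975 - 2129570/(-134 + 2*√4889)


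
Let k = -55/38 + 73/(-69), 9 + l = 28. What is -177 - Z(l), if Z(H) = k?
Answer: -457525/2622 ≈ -174.49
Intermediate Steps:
l = 19 (l = -9 + 28 = 19)
k = -6569/2622 (k = -55*1/38 + 73*(-1/69) = -55/38 - 73/69 = -6569/2622 ≈ -2.5053)
Z(H) = -6569/2622
-177 - Z(l) = -177 - 1*(-6569/2622) = -177 + 6569/2622 = -457525/2622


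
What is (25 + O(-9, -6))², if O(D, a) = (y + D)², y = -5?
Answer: 48841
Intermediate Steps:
O(D, a) = (-5 + D)²
(25 + O(-9, -6))² = (25 + (-5 - 9)²)² = (25 + (-14)²)² = (25 + 196)² = 221² = 48841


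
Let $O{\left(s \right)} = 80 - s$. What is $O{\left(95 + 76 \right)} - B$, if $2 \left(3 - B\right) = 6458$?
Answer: $3135$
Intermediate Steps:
$B = -3226$ ($B = 3 - 3229 = -3226$)
$O{\left(95 + 76 \right)} - B = \left(80 - \left(95 + 76\right)\right) - -3226 = \left(80 - 171\right) + 3226 = -91 + 3226 = 3135$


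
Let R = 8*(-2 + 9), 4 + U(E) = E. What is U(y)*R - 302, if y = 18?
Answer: 482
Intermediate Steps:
U(E) = -4 + E
R = 56 (R = 8*7 = 56)
U(y)*R - 302 = (-4 + 18)*56 - 302 = 14*56 - 302 = 784 - 302 = 482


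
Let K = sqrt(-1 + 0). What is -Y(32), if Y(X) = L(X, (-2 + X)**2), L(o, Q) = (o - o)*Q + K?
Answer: -I ≈ -1.0*I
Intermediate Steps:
K = I (K = sqrt(-1) = I ≈ 1.0*I)
L(o, Q) = I (L(o, Q) = (o - o)*Q + I = 0*Q + I = 0 + I = I)
Y(X) = I
-Y(32) = -I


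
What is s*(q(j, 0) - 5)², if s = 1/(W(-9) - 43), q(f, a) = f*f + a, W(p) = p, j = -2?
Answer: -1/52 ≈ -0.019231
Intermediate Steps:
q(f, a) = a + f² (q(f, a) = f² + a = a + f²)
s = -1/52 (s = 1/(-9 - 43) = 1/(-52) = -1/52 ≈ -0.019231)
s*(q(j, 0) - 5)² = -((0 + (-2)²) - 5)²/52 = -((0 + 4) - 5)²/52 = -(4 - 5)²/52 = -1/52*(-1)² = -1/52*1 = -1/52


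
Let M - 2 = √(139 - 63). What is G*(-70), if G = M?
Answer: -140 - 140*√19 ≈ -750.25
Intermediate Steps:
M = 2 + 2*√19 (M = 2 + √(139 - 63) = 2 + √76 = 2 + 2*√19 ≈ 10.718)
G = 2 + 2*√19 ≈ 10.718
G*(-70) = (2 + 2*√19)*(-70) = -140 - 140*√19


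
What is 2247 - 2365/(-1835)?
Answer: 825122/367 ≈ 2248.3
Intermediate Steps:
2247 - 2365/(-1835) = 2247 - 2365*(-1/1835) = 2247 + 473/367 = 825122/367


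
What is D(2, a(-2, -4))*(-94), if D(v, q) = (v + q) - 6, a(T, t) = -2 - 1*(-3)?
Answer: 282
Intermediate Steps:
a(T, t) = 1 (a(T, t) = -2 + 3 = 1)
D(v, q) = -6 + q + v (D(v, q) = (q + v) - 6 = -6 + q + v)
D(2, a(-2, -4))*(-94) = (-6 + 1 + 2)*(-94) = -3*(-94) = 282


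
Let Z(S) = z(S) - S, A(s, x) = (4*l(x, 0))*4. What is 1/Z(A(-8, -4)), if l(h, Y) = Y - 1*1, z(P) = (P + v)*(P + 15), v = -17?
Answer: 1/49 ≈ 0.020408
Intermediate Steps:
z(P) = (-17 + P)*(15 + P) (z(P) = (P - 17)*(P + 15) = (-17 + P)*(15 + P))
l(h, Y) = -1 + Y (l(h, Y) = Y - 1 = -1 + Y)
A(s, x) = -16 (A(s, x) = (4*(-1 + 0))*4 = (4*(-1))*4 = -4*4 = -16)
Z(S) = -255 + S**2 - 3*S (Z(S) = (-255 + S**2 - 2*S) - S = -255 + S**2 - 3*S)
1/Z(A(-8, -4)) = 1/(-255 + (-16)**2 - 3*(-16)) = 1/(-255 + 256 + 48) = 1/49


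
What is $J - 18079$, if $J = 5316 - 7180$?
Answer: $-19943$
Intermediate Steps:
$J = -1864$ ($J = 5316 - 7180 = -1864$)
$J - 18079 = -1864 - 18079 = -19943$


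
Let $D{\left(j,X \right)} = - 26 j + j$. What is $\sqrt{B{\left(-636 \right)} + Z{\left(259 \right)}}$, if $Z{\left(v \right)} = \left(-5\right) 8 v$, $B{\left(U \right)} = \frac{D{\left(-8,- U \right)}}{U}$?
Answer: $\frac{i \sqrt{261919110}}{159} \approx 101.79 i$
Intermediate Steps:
$D{\left(j,X \right)} = - 25 j$
$B{\left(U \right)} = \frac{200}{U}$ ($B{\left(U \right)} = \frac{\left(-25\right) \left(-8\right)}{U} = \frac{200}{U}$)
$Z{\left(v \right)} = - 40 v$
$\sqrt{B{\left(-636 \right)} + Z{\left(259 \right)}} = \sqrt{\frac{200}{-636} - 10360} = \sqrt{200 \left(- \frac{1}{636}\right) - 10360} = \sqrt{- \frac{50}{159} - 10360} = \sqrt{- \frac{1647290}{159}} = \frac{i \sqrt{261919110}}{159}$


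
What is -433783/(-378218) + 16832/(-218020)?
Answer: 22051801071/20614772090 ≈ 1.0697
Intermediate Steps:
-433783/(-378218) + 16832/(-218020) = -433783*(-1/378218) + 16832*(-1/218020) = 433783/378218 - 4208/54505 = 22051801071/20614772090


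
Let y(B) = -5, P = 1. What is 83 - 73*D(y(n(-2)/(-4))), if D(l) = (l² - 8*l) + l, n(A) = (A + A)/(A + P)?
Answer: -4297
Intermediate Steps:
n(A) = 2*A/(1 + A) (n(A) = (A + A)/(A + 1) = (2*A)/(1 + A) = 2*A/(1 + A))
D(l) = l² - 7*l
83 - 73*D(y(n(-2)/(-4))) = 83 - (-365)*(-7 - 5) = 83 - (-365)*(-12) = 83 - 73*60 = 83 - 4380 = -4297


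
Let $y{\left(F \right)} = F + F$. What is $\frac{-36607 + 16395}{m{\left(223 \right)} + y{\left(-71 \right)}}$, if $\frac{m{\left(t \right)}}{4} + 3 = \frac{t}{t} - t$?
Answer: $\frac{10106}{521} \approx 19.397$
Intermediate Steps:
$y{\left(F \right)} = 2 F$
$m{\left(t \right)} = -8 - 4 t$ ($m{\left(t \right)} = -12 + 4 \left(\frac{t}{t} - t\right) = -12 + 4 \left(1 - t\right) = -12 - \left(-4 + 4 t\right) = -8 - 4 t$)
$\frac{-36607 + 16395}{m{\left(223 \right)} + y{\left(-71 \right)}} = \frac{-36607 + 16395}{\left(-8 - 892\right) + 2 \left(-71\right)} = - \frac{20212}{\left(-8 - 892\right) - 142} = - \frac{20212}{-900 - 142} = - \frac{20212}{-1042} = \left(-20212\right) \left(- \frac{1}{1042}\right) = \frac{10106}{521}$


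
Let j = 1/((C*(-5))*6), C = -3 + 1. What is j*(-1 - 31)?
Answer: -8/15 ≈ -0.53333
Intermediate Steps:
C = -2
j = 1/60 (j = 1/(-2*(-5)*6) = 1/(10*6) = 1/60 ≈ 0.016667)
j*(-1 - 31) = (-1 - 31)/60 = (1/60)*(-32) = -8/15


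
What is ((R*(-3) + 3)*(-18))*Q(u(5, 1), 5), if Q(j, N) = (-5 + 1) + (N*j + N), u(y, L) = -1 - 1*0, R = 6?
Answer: -1080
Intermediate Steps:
u(y, L) = -1 (u(y, L) = -1 + 0 = -1)
Q(j, N) = -4 + N + N*j (Q(j, N) = -4 + (N + N*j) = -4 + N + N*j)
((R*(-3) + 3)*(-18))*Q(u(5, 1), 5) = ((6*(-3) + 3)*(-18))*(-4 + 5 + 5*(-1)) = ((-18 + 3)*(-18))*(-4 + 5 - 5) = -15*(-18)*(-4) = 270*(-4) = -1080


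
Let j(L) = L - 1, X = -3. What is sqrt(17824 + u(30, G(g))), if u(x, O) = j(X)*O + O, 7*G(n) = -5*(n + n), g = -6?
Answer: 2*sqrt(218029)/7 ≈ 133.41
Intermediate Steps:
j(L) = -1 + L
G(n) = -10*n/7 (G(n) = (-5*(n + n))/7 = (-10*n)/7 = -10*n/7)
u(x, O) = -3*O (u(x, O) = (-1 - 3)*O + O = -4*O + O = -3*O)
sqrt(17824 + u(30, G(g))) = sqrt(17824 - (-30)*(-6)/7) = sqrt(17824 - 3*60/7) = sqrt(17824 - 180/7) = sqrt(124588/7) = 2*sqrt(218029)/7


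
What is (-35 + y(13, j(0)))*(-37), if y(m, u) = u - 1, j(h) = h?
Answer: 1332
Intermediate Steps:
y(m, u) = -1 + u
(-35 + y(13, j(0)))*(-37) = (-35 + (-1 + 0))*(-37) = (-35 - 1)*(-37) = -36*(-37) = 1332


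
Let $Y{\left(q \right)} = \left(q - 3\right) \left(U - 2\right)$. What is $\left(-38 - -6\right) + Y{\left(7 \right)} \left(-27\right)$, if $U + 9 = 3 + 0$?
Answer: $832$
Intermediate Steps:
$U = -6$ ($U = -9 + \left(3 + 0\right) = -9 + 3 = -6$)
$Y{\left(q \right)} = 24 - 8 q$ ($Y{\left(q \right)} = \left(q - 3\right) \left(-6 - 2\right) = \left(-3 + q\right) \left(-8\right) = 24 - 8 q$)
$\left(-38 - -6\right) + Y{\left(7 \right)} \left(-27\right) = \left(-38 - -6\right) + \left(24 - 56\right) \left(-27\right) = \left(-38 + 6\right) + \left(24 - 56\right) \left(-27\right) = -32 - -864 = -32 + 864 = 832$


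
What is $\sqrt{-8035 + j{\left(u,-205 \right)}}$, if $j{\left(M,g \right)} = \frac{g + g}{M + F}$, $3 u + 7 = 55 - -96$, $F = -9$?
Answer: $\frac{5 i \sqrt{489489}}{39} \approx 89.697 i$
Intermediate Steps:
$u = 48$ ($u = - \frac{7}{3} + \frac{55 - -96}{3} = - \frac{7}{3} + \frac{55 + 96}{3} = - \frac{7}{3} + \frac{1}{3} \cdot 151 = - \frac{7}{3} + \frac{151}{3} = 48$)
$j{\left(M,g \right)} = \frac{2 g}{-9 + M}$ ($j{\left(M,g \right)} = \frac{g + g}{M - 9} = \frac{2 g}{-9 + M}$)
$\sqrt{-8035 + j{\left(u,-205 \right)}} = \sqrt{-8035 + 2 \left(-205\right) \frac{1}{-9 + 48}} = \sqrt{-8035 + 2 \left(-205\right) \frac{1}{39}} = \sqrt{-8035 - \frac{410}{39}} = \sqrt{- \frac{313775}{39}} = \frac{5 i \sqrt{489489}}{39}$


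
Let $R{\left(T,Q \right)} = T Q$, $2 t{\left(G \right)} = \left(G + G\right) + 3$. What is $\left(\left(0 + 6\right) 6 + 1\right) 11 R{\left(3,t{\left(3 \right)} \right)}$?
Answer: $\frac{10989}{2} \approx 5494.5$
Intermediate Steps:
$t{\left(G \right)} = \frac{3}{2} + G$ ($t{\left(G \right)} = \frac{\left(G + G\right) + 3}{2} = \frac{2 G + 3}{2} = \frac{3 + 2 G}{2} = \frac{3}{2} + G$)
$R{\left(T,Q \right)} = Q T$
$\left(\left(0 + 6\right) 6 + 1\right) 11 R{\left(3,t{\left(3 \right)} \right)} = \left(\left(0 + 6\right) 6 + 1\right) 11 \left(\frac{3}{2} + 3\right) 3 = \left(6 \cdot 6 + 1\right) 11 \cdot \frac{9}{2} \cdot 3 = \left(36 + 1\right) 11 \cdot \frac{27}{2} = 37 \cdot 11 \cdot \frac{27}{2} = 407 \cdot \frac{27}{2} = \frac{10989}{2}$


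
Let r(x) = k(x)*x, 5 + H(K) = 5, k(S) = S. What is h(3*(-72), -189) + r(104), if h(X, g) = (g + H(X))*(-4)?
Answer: 11572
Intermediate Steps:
H(K) = 0 (H(K) = -5 + 5 = 0)
h(X, g) = -4*g (h(X, g) = (g + 0)*(-4) = g*(-4) = -4*g)
r(x) = x² (r(x) = x*x = x²)
h(3*(-72), -189) + r(104) = -4*(-189) + 104² = 756 + 10816 = 11572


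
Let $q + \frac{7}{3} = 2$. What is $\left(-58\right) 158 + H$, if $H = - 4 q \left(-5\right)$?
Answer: $- \frac{27512}{3} \approx -9170.7$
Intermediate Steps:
$q = - \frac{1}{3}$ ($q = - \frac{7}{3} + 2 = - \frac{1}{3} \approx -0.33333$)
$H = - \frac{20}{3}$ ($H = \left(-4\right) \left(- \frac{1}{3}\right) \left(-5\right) = \frac{4}{3} \left(-5\right) = - \frac{20}{3} \approx -6.6667$)
$\left(-58\right) 158 + H = \left(-58\right) 158 - \frac{20}{3} = -9164 - \frac{20}{3} = - \frac{27512}{3}$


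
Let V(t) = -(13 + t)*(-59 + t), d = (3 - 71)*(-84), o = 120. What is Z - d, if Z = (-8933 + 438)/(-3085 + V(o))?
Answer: -63954481/11198 ≈ -5711.2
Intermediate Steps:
d = 5712 (d = -68*(-84) = 5712)
V(t) = -(-59 + t)*(13 + t)
Z = 8495/11198 (Z = (-8933 + 438)/(-3085 + (767 - 1*120² + 46*120)) = -8495/(-3085 + (767 - 1*14400 + 5520)) = -8495/(-3085 + (767 - 14400 + 5520)) = -8495/(-3085 - 8113) = -8495/(-11198) = -8495*(-1/11198) = 8495/11198 ≈ 0.75862)
Z - d = 8495/11198 - 1*5712 = 8495/11198 - 5712 = -63954481/11198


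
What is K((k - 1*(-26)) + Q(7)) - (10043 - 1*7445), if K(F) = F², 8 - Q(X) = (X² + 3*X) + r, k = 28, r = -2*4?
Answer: -2598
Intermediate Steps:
r = -8
Q(X) = 16 - X² - 3*X (Q(X) = 8 - ((X² + 3*X) - 8) = 8 - (-8 + X² + 3*X) = 8 + (8 - X² - 3*X) = 16 - X² - 3*X)
K((k - 1*(-26)) + Q(7)) - (10043 - 1*7445) = ((28 - 1*(-26)) + (16 - 1*7² - 3*7))² - (10043 - 1*7445) = ((28 + 26) + (16 - 1*49 - 21))² - (10043 - 7445) = (54 + (16 - 49 - 21))² - 1*2598 = (54 - 54)² - 2598 = 0² - 2598 = 0 - 2598 = -2598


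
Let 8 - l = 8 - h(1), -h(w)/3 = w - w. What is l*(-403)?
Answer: 0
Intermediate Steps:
h(w) = 0 (h(w) = -3*(w - w) = -3*0 = 0)
l = 0 (l = 8 - (8 - 1*0) = 8 - (8 + 0) = 8 - 1*8 = 8 - 8 = 0)
l*(-403) = 0*(-403) = 0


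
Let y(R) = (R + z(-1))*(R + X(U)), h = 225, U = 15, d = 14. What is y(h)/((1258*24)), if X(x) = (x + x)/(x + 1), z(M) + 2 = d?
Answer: 143385/80512 ≈ 1.7809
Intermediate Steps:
z(M) = 12 (z(M) = -2 + 14 = 12)
X(x) = 2*x/(1 + x) (X(x) = (2*x)/(1 + x) = 2*x/(1 + x))
y(R) = (12 + R)*(15/8 + R) (y(R) = (R + 12)*(R + 2*15/(1 + 15)) = (12 + R)*(R + 2*15/16) = (12 + R)*(R + 2*15*(1/16)) = (12 + R)*(R + 15/8) = (12 + R)*(15/8 + R))
y(h)/((1258*24)) = (45/2 + 225² + (111/8)*225)/((1258*24)) = (45/2 + 50625 + 24975/8)/30192 = (430155/8)*(1/30192) = 143385/80512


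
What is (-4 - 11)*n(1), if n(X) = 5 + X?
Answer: -90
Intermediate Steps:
(-4 - 11)*n(1) = (-4 - 11)*(5 + 1) = -15*6 = -90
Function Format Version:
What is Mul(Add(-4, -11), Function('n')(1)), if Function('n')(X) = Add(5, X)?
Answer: -90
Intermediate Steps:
Mul(Add(-4, -11), Function('n')(1)) = Mul(Add(-4, -11), Add(5, 1)) = Mul(-15, 6) = -90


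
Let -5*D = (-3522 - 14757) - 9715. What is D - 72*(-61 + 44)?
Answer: 34114/5 ≈ 6822.8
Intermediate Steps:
D = 27994/5 (D = -((-3522 - 14757) - 9715)/5 = -(-18279 - 9715)/5 = -1/5*(-27994) = 27994/5 ≈ 5598.8)
D - 72*(-61 + 44) = 27994/5 - 72*(-61 + 44) = 27994/5 - 72*(-17) = 27994/5 + 1224 = 34114/5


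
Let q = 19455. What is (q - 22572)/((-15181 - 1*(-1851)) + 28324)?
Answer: -1039/4998 ≈ -0.20788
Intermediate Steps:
(q - 22572)/((-15181 - 1*(-1851)) + 28324) = (19455 - 22572)/((-15181 - 1*(-1851)) + 28324) = -3117/((-15181 + 1851) + 28324) = -3117/(-13330 + 28324) = -3117/14994 = -3117*1/14994 = -1039/4998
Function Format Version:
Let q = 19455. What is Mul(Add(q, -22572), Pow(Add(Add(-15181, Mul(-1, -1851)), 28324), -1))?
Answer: Rational(-1039, 4998) ≈ -0.20788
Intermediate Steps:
Mul(Add(q, -22572), Pow(Add(Add(-15181, Mul(-1, -1851)), 28324), -1)) = Mul(Add(19455, -22572), Pow(Add(Add(-15181, Mul(-1, -1851)), 28324), -1)) = Mul(-3117, Pow(Add(Add(-15181, 1851), 28324), -1)) = Mul(-3117, Pow(Add(-13330, 28324), -1)) = Mul(-3117, Pow(14994, -1)) = Mul(-3117, Rational(1, 14994)) = Rational(-1039, 4998)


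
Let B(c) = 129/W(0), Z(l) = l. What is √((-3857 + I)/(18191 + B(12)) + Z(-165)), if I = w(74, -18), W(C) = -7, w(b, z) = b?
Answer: 3*I*√74260500378/63604 ≈ 12.853*I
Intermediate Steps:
I = 74
B(c) = -129/7 (B(c) = 129/(-7) = 129*(-⅐) = -129/7)
√((-3857 + I)/(18191 + B(12)) + Z(-165)) = √((-3857 + 74)/(18191 - 129/7) - 165) = √(-3783/127208/7 - 165) = √(-3783*7/127208 - 165) = √(-26481/127208 - 165) = √(-21015801/127208) = 3*I*√74260500378/63604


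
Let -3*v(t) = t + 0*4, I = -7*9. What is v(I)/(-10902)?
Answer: -7/3634 ≈ -0.0019263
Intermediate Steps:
I = -63
v(t) = -t/3 (v(t) = -(t + 0*4)/3 = -(t + 0)/3 = -t/3)
v(I)/(-10902) = -1/3*(-63)/(-10902) = 21*(-1/10902) = -7/3634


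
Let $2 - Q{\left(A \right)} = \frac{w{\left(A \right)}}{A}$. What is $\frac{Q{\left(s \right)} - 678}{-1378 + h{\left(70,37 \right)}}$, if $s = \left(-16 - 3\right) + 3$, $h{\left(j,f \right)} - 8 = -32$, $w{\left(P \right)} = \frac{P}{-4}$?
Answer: $\frac{2703}{5608} \approx 0.48199$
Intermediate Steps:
$w{\left(P \right)} = - \frac{P}{4}$ ($w{\left(P \right)} = P \left(- \frac{1}{4}\right) = - \frac{P}{4}$)
$h{\left(j,f \right)} = -24$ ($h{\left(j,f \right)} = 8 - 32 = -24$)
$s = -16$ ($s = -19 + 3 = -16$)
$Q{\left(A \right)} = \frac{9}{4}$ ($Q{\left(A \right)} = 2 - \frac{\left(- \frac{1}{4}\right) A}{A} = 2 - - \frac{1}{4} = 2 + \frac{1}{4} = \frac{9}{4}$)
$\frac{Q{\left(s \right)} - 678}{-1378 + h{\left(70,37 \right)}} = \frac{\frac{9}{4} - 678}{-1378 - 24} = - \frac{2703}{4 \left(-1402\right)} = \left(- \frac{2703}{4}\right) \left(- \frac{1}{1402}\right) = \frac{2703}{5608}$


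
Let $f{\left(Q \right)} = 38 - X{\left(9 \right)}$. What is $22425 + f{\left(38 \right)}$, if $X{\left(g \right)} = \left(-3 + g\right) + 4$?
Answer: $22453$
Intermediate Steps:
$X{\left(g \right)} = 1 + g$
$f{\left(Q \right)} = 28$ ($f{\left(Q \right)} = 38 - \left(1 + 9\right) = 38 - 10 = 28$)
$22425 + f{\left(38 \right)} = 22425 + 28 = 22453$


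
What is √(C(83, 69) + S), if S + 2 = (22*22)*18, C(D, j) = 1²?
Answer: √8711 ≈ 93.333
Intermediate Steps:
C(D, j) = 1
S = 8710 (S = -2 + (22*22)*18 = -2 + 484*18 = -2 + 8712 = 8710)
√(C(83, 69) + S) = √(1 + 8710) = √8711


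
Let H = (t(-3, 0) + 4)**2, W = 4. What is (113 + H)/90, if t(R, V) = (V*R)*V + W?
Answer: 59/30 ≈ 1.9667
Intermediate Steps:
t(R, V) = 4 + R*V**2 (t(R, V) = (V*R)*V + 4 = (R*V)*V + 4 = R*V**2 + 4 = 4 + R*V**2)
H = 64 (H = ((4 - 3*0**2) + 4)**2 = ((4 - 3*0) + 4)**2 = ((4 + 0) + 4)**2 = (4 + 4)**2 = 8**2 = 64)
(113 + H)/90 = (113 + 64)/90 = (1/90)*177 = 59/30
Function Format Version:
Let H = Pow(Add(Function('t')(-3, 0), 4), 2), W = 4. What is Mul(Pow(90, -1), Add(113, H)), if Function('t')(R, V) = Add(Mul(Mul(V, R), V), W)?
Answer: Rational(59, 30) ≈ 1.9667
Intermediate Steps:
Function('t')(R, V) = Add(4, Mul(R, Pow(V, 2))) (Function('t')(R, V) = Add(Mul(Mul(V, R), V), 4) = Add(Mul(Mul(R, V), V), 4) = Add(Mul(R, Pow(V, 2)), 4) = Add(4, Mul(R, Pow(V, 2))))
H = 64 (H = Pow(Add(Add(4, Mul(-3, Pow(0, 2))), 4), 2) = Pow(Add(Add(4, Mul(-3, 0)), 4), 2) = Pow(Add(Add(4, 0), 4), 2) = Pow(Add(4, 4), 2) = Pow(8, 2) = 64)
Mul(Pow(90, -1), Add(113, H)) = Mul(Pow(90, -1), Add(113, 64)) = Mul(Rational(1, 90), 177) = Rational(59, 30)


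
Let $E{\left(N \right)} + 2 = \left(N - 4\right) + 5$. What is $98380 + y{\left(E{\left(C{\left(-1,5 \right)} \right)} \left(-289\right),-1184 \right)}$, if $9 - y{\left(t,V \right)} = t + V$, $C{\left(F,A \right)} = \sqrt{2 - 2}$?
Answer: $99284$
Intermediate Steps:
$C{\left(F,A \right)} = 0$ ($C{\left(F,A \right)} = \sqrt{0} = 0$)
$E{\left(N \right)} = -1 + N$ ($E{\left(N \right)} = -2 + \left(\left(N - 4\right) + 5\right) = -2 + \left(\left(-4 + N\right) + 5\right) = -2 + \left(1 + N\right) = -1 + N$)
$y{\left(t,V \right)} = 9 - V - t$ ($y{\left(t,V \right)} = 9 - \left(t + V\right) = 9 - \left(V + t\right) = 9 - V - t$)
$98380 + y{\left(E{\left(C{\left(-1,5 \right)} \right)} \left(-289\right),-1184 \right)} = 98380 - \left(-1193 + \left(-1 + 0\right) \left(-289\right)\right) = 98380 + \left(9 + 1184 - \left(-1\right) \left(-289\right)\right) = 98380 + \left(9 + 1184 - 289\right) = 98380 + 904 = 99284$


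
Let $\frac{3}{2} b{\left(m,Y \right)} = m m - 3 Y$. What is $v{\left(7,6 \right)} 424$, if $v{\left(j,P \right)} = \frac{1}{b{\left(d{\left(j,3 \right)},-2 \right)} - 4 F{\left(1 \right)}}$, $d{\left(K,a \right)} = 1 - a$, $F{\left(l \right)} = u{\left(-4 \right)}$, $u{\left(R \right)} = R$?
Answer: $\frac{318}{17} \approx 18.706$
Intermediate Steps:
$F{\left(l \right)} = -4$
$b{\left(m,Y \right)} = - 2 Y + \frac{2 m^{2}}{3}$ ($b{\left(m,Y \right)} = \frac{2 \left(m m - 3 Y\right)}{3} = \frac{2 \left(m^{2} - 3 Y\right)}{3} = - 2 Y + \frac{2 m^{2}}{3}$)
$v{\left(j,P \right)} = \frac{3}{68}$ ($v{\left(j,P \right)} = \frac{1}{\left(\left(-2\right) \left(-2\right) + \frac{2 \left(1 - 3\right)^{2}}{3}\right) - -16} = \frac{1}{\left(4 + \frac{2 \left(1 - 3\right)^{2}}{3}\right) + 16} = \frac{1}{\left(4 + \frac{2 \left(-2\right)^{2}}{3}\right) + 16} = \frac{1}{\left(4 + \frac{2}{3} \cdot 4\right) + 16} = \frac{1}{\left(4 + \frac{8}{3}\right) + 16} = \frac{1}{\frac{20}{3} + 16} = \frac{1}{\frac{68}{3}} = \frac{3}{68}$)
$v{\left(7,6 \right)} 424 = \frac{3}{68} \cdot 424 = \frac{318}{17}$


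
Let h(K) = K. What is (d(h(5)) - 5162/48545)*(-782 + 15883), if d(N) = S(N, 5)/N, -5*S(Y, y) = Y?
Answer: -224566971/48545 ≈ -4626.0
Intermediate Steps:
S(Y, y) = -Y/5
d(N) = -⅕ (d(N) = (-N/5)/N = -⅕)
(d(h(5)) - 5162/48545)*(-782 + 15883) = (-⅕ - 5162/48545)*(-782 + 15883) = (-⅕ - 5162*1/48545)*15101 = (-⅕ - 5162/48545)*15101 = -14871/48545*15101 = -224566971/48545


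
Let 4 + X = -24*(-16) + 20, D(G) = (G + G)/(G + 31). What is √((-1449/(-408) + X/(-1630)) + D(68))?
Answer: √626107721558/365772 ≈ 2.1633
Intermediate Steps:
D(G) = 2*G/(31 + G) (D(G) = (2*G)/(31 + G) = 2*G/(31 + G))
X = 400 (X = -4 + (-24*(-16) + 20) = -4 + (384 + 20) = -4 + 404 = 400)
√((-1449/(-408) + X/(-1630)) + D(68)) = √((-1449/(-408) + 400/(-1630)) + 2*68/(31 + 68)) = √((-1449*(-1/408) + 400*(-1/1630)) + 2*68/99) = √((483/136 - 40/163) + 2*68*(1/99)) = √(73289/22168 + 136/99) = √(10270459/2194632) = √626107721558/365772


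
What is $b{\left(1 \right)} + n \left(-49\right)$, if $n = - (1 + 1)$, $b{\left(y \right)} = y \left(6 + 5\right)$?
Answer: $109$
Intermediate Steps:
$b{\left(y \right)} = 11 y$ ($b{\left(y \right)} = y 11 = 11 y$)
$n = -2$ ($n = \left(-1\right) 2 = -2$)
$b{\left(1 \right)} + n \left(-49\right) = 11 \cdot 1 - -98 = 11 + 98 = 109$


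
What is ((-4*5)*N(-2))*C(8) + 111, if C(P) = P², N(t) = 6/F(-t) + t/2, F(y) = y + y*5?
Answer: 751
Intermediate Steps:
F(y) = 6*y (F(y) = y + 5*y = 6*y)
N(t) = t/2 - 1/t (N(t) = 6/((6*(-t))) + t/2 = 6/((-6*t)) + t*(½) = 6*(-1/(6*t)) + t/2 = -1/t + t/2 = t/2 - 1/t)
((-4*5)*N(-2))*C(8) + 111 = ((-4*5)*((½)*(-2) - 1/(-2)))*8² + 111 = -20*(-1 - 1*(-½))*64 + 111 = -20*(-1 + ½)*64 + 111 = -20*(-½)*64 + 111 = 10*64 + 111 = 640 + 111 = 751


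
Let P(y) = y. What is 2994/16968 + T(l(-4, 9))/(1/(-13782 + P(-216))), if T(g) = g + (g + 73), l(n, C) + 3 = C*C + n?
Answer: -8748581525/2828 ≈ -3.0936e+6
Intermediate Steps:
l(n, C) = -3 + n + C**2 (l(n, C) = -3 + (C*C + n) = -3 + (C**2 + n) = -3 + (n + C**2) = -3 + n + C**2)
T(g) = 73 + 2*g (T(g) = g + (73 + g) = 73 + 2*g)
2994/16968 + T(l(-4, 9))/(1/(-13782 + P(-216))) = 2994/16968 + (73 + 2*(-3 - 4 + 9**2))/(1/(-13782 - 216)) = 2994*(1/16968) + (73 + 2*(-3 - 4 + 81))/(1/(-13998)) = 499/2828 + (73 + 2*74)/(-1/13998) = 499/2828 + (73 + 148)*(-13998) = 499/2828 + 221*(-13998) = 499/2828 - 3093558 = -8748581525/2828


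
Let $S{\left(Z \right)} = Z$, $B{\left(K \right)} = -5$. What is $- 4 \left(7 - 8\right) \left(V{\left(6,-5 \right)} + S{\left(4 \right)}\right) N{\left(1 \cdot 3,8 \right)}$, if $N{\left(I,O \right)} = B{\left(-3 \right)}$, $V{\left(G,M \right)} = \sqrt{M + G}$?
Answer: $-100$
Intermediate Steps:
$V{\left(G,M \right)} = \sqrt{G + M}$
$N{\left(I,O \right)} = -5$
$- 4 \left(7 - 8\right) \left(V{\left(6,-5 \right)} + S{\left(4 \right)}\right) N{\left(1 \cdot 3,8 \right)} = - 4 \left(7 - 8\right) \left(\sqrt{6 - 5} + 4\right) \left(-5\right) = - 4 \left(- (\sqrt{1} + 4)\right) \left(-5\right) = - 4 \left(- (1 + 4)\right) \left(-5\right) = - 4 \left(\left(-1\right) 5\right) \left(-5\right) = \left(-4\right) \left(-5\right) \left(-5\right) = 20 \left(-5\right) = -100$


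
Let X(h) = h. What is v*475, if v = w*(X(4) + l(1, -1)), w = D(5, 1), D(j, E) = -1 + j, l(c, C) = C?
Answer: 5700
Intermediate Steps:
w = 4 (w = -1 + 5 = 4)
v = 12 (v = 4*(4 - 1) = 4*3 = 12)
v*475 = 12*475 = 5700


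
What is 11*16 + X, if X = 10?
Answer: 186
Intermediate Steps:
11*16 + X = 11*16 + 10 = 176 + 10 = 186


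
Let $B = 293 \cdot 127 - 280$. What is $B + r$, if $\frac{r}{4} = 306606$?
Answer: $1263355$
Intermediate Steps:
$r = 1226424$ ($r = 4 \cdot 306606 = 1226424$)
$B = 36931$ ($B = 37211 - 280 = 36931$)
$B + r = 36931 + 1226424 = 1263355$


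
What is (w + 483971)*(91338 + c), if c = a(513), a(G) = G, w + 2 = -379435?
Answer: 9601552434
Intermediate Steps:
w = -379437 (w = -2 - 379435 = -379437)
c = 513
(w + 483971)*(91338 + c) = (-379437 + 483971)*(91338 + 513) = 104534*91851 = 9601552434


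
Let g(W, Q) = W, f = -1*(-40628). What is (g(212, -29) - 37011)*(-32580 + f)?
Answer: -296158352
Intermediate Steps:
f = 40628
(g(212, -29) - 37011)*(-32580 + f) = (212 - 37011)*(-32580 + 40628) = -36799*8048 = -296158352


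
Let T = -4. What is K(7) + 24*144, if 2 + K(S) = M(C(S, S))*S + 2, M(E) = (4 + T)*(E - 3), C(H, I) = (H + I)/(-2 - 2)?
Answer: 3456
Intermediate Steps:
C(H, I) = -H/4 - I/4 (C(H, I) = (H + I)/(-4) = (H + I)*(-¼) = -H/4 - I/4)
M(E) = 0 (M(E) = (4 - 4)*(E - 3) = 0*(-3 + E) = 0)
K(S) = 0 (K(S) = -2 + (0*S + 2) = -2 + (0 + 2) = -2 + 2 = 0)
K(7) + 24*144 = 0 + 24*144 = 0 + 3456 = 3456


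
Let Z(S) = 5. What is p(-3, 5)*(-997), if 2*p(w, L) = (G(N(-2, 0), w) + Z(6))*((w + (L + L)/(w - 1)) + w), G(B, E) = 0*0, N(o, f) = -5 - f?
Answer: 84745/4 ≈ 21186.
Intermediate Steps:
G(B, E) = 0
p(w, L) = 5*w + 5*L/(-1 + w) (p(w, L) = ((0 + 5)*((w + (L + L)/(w - 1)) + w))/2 = (5*((w + (2*L)/(-1 + w)) + w))/2 = (5*((w + 2*L/(-1 + w)) + w))/2 = (5*(2*w + 2*L/(-1 + w)))/2 = (10*w + 10*L/(-1 + w))/2 = 5*w + 5*L/(-1 + w))
p(-3, 5)*(-997) = (5*(5 + (-3)**2 - 1*(-3))/(-1 - 3))*(-997) = (5*(5 + 9 + 3)/(-4))*(-997) = (5*(-1/4)*17)*(-997) = -85/4*(-997) = 84745/4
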